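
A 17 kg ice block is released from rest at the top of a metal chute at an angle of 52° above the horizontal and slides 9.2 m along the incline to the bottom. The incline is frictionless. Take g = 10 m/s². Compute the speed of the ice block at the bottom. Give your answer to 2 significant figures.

12 m/s

The weight component along the incline is mg sin 52° = 133.962 N and the normal force is N = mg cos 52° = 104.662 N.
With no friction, a = g sin 52° = 7.8801 m/s².
Starting from rest over a distance of 9.2 m, v² = 2aL = 2 × 7.8801 × 9.2 = 144.9938, so v = 12.0413 m/s.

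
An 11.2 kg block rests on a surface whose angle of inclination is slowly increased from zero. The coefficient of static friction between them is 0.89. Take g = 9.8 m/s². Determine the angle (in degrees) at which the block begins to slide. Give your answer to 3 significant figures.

At the threshold of sliding, static friction is at its maximum μ_s N and exactly balances the weight component along the incline: mg sin θ = μ_s mg cos θ.
Hence tan θ = μ_s = 0.89, so θ = arctan(0.89) = 41.6691°.

41.7°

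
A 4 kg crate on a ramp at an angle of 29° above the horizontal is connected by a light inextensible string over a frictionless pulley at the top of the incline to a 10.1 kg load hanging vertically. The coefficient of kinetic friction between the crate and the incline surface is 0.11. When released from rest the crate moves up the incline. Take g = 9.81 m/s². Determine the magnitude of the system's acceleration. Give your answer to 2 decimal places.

5.41 m/s²

For the crate on the incline: the weight component along the slope is m₁g sin 29° = 4 × 9.81 × 0.4848 = 19.024 N and the normal force is N = m₁g cos 29° = 34.320 N.
Kinetic friction opposes the crate's motion up the incline: f = μN = 0.11 × 34.320 = 3.775 N acting down the slope.
Newton's second law for the crate (up-slope positive): T − 19.024 − 3.775 = 4 a. For the hanging load (downward positive): 10.1 × 9.81 − T = 10.1 a.
Adding the two equations eliminates T: 76.282 = 14.1 a, so a = 5.4101 m/s².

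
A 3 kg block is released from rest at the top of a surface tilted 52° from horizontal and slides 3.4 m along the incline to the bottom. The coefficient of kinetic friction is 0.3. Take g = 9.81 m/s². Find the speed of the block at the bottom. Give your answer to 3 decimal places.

6.344 m/s

The weight component along the incline is mg sin 52° = 23.191 N and the normal force is N = mg cos 52° = 18.119 N.
Friction up the slope is f = μN = 0.3 × 18.119 = 5.436 N, so the net downslope force is 23.191 − 5.436 = 17.755 N and a = 17.755 / 3 = 5.9183 m/s².
Starting from rest over a distance of 3.4 m, v² = 2aL = 2 × 5.9183 × 3.4 = 40.2444, so v = 6.3438 m/s.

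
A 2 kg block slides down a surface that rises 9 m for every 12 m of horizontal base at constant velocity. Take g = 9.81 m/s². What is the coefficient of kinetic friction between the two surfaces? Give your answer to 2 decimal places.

At constant velocity the net force along the incline is zero: mg sin 36.87° = μ mg cos 36.87°.
So μ = tan 36.87° = 0.6000 / 0.8000 = 0.7500.

0.75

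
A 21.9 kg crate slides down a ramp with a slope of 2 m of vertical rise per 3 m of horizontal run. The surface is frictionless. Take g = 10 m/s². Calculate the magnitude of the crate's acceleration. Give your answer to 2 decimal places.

Resolving the weight along the incline: the component pulling the crate down the slope is mg sin 33.69° = 21.9 × 10 × 0.5547 = 121.479 N, and the normal force is N = mg cos 33.69° = 21.9 × 10 × 0.8321 = 182.230 N.
With no friction the net force along the incline is 121.479 N, so a = g sin 33.69° = 121.479 / 21.9 = 5.5470 m/s².

5.55 m/s²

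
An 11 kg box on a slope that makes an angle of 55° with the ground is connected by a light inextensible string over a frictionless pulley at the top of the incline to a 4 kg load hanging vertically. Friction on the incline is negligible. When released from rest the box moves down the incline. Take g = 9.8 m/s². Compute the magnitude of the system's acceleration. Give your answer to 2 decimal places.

For the box on the incline: the weight component along the slope is m₁g sin 55° = 11 × 9.8 × 0.8192 = 88.310 N and the normal force is N = m₁g cos 55° = 61.832 N.
Newton's second law for the box (down-slope positive): 88.310 − T = 11 a. For the hanging load (upward positive): T − 4 × 9.8 = 4 a.
Adding the two equations eliminates T: 49.110 = 15 a, so a = 3.2740 m/s².

3.27 m/s²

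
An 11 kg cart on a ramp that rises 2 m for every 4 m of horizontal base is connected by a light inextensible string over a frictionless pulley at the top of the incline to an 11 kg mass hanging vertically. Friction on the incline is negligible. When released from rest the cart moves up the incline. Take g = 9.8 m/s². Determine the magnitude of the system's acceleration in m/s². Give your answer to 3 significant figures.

For the cart on the incline: the weight component along the slope is m₁g sin 26.57° = 11 × 9.8 × 0.4472 = 48.208 N and the normal force is N = m₁g cos 26.57° = 96.419 N.
Newton's second law for the cart (up-slope positive): T − 48.208 = 11 a. For the hanging mass (downward positive): 11 × 9.8 − T = 11 a.
Adding the two equations eliminates T: 59.592 = 22 a, so a = 2.7087 m/s².

2.71 m/s²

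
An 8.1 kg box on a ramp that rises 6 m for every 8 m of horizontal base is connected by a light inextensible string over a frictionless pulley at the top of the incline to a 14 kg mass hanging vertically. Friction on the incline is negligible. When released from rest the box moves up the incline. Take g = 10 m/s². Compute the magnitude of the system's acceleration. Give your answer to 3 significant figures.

For the box on the incline: the weight component along the slope is m₁g sin 36.87° = 8.1 × 10 × 0.6000 = 48.600 N and the normal force is N = m₁g cos 36.87° = 64.800 N.
Newton's second law for the box (up-slope positive): T − 48.600 = 8.1 a. For the hanging mass (downward positive): 14 × 10 − T = 14 a.
Adding the two equations eliminates T: 91.400 = 22.1 a, so a = 4.1357 m/s².

4.14 m/s²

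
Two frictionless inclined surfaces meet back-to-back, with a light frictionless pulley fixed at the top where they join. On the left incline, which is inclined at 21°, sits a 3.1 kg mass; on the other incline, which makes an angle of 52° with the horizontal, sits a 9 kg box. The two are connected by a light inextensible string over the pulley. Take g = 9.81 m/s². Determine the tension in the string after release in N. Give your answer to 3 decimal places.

Resolve each weight along its own incline: the 3.1 kg mass has component 3.1 × 9.81 × sin 21° = 10.898 N down its slope, and the 9 kg mass has 9 × 9.81 × sin 52° = 69.573 N down its slope.
The 9 kg side's 69.573 N exceeds the other side's 10.898 N, so that mass slides down and the 3.1 kg mass slides up. Taking that direction as positive, Newton's second law for the whole system gives 69.573 − 10.898 = (3.1 + 9) a, so a = 58.675 / 12.1 = 4.8492 m/s².
For the 3.1 kg mass (up-slope positive): T − 10.898 = 3.1 × 4.8492, so T = 25.931 N.

25.931 N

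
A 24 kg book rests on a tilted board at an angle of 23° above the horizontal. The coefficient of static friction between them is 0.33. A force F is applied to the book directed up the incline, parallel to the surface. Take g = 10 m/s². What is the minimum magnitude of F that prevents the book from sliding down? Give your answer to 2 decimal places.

20.87 N

The normal force is N = mg cos 23° = 220.921 N. With F at its minimum the book is on the verge of sliding down, so static friction is at its maximum μ_s N = 0.33 × 220.921 = 72.904 N and acts up the slope.
Equilibrium along the incline: F + μ_s N = mg sin 23°, so F = 93.775 − 72.904 = 20.871 N.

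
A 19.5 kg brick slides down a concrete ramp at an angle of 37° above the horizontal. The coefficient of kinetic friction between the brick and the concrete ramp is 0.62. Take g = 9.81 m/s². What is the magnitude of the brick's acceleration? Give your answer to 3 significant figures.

1.05 m/s²

Resolving the weight along the incline: the component pulling the brick down the slope is mg sin 37° = 19.5 × 9.81 × 0.6018 = 115.121 N, and the normal force is N = mg cos 37° = 19.5 × 9.81 × 0.7986 = 152.768 N.
Kinetic friction acts up the slope with magnitude f = μN = 0.62 × 152.768 = 94.716 N.
Net force along the incline is 115.121 − 94.716 = 20.405 N, so a = 20.405 / 19.5 = 1.0464 m/s².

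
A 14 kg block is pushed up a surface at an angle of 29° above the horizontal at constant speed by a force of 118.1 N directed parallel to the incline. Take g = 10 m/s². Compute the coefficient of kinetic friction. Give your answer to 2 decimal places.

0.41

At constant speed ΣF = 0 along the incline. The applied 118.1 N acts up the slope; the weight component mg sin 29° = 67.873 N and kinetic friction μN both act down the slope.
So 118.1 = 67.873 + μ × 122.447, giving μ = (118.1 − 67.873) / 122.447 = 0.4102.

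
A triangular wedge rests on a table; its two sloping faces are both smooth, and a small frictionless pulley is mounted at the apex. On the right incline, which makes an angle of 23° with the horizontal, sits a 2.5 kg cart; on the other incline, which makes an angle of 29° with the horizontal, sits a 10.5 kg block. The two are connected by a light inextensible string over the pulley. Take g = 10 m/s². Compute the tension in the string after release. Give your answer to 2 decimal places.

Resolve each weight along its own incline: the 2.5 kg mass has component 2.5 × 10 × sin 23° = 9.768 N down its slope, and the 10.5 kg mass has 10.5 × 10 × sin 29° = 50.905 N down its slope.
The 10.5 kg side's 50.905 N exceeds the other side's 9.768 N, so that mass slides down and the 2.5 kg mass slides up. Taking that direction as positive, Newton's second law for the whole system gives 50.905 − 9.768 = (2.5 + 10.5) a, so a = 41.137 / 13 = 3.1644 m/s².
For the 2.5 kg mass (up-slope positive): T − 9.768 = 2.5 × 3.1644, so T = 17.679 N.

17.68 N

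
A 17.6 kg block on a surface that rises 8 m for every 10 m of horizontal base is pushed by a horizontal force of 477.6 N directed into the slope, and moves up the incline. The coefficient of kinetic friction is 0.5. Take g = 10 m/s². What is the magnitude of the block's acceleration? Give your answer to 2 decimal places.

The horizontal push has components F cos 38.66° = 477.6 × 0.7809 = 372.958 N up the incline and F sin 38.66° = 477.6 × 0.6247 = 298.357 N pressing into the surface.
The normal force is therefore N = mg cos 38.66° + F sin 38.66° = 137.438 + 298.357 = 435.795 N, and kinetic friction down the slope is μN = 0.5 × 435.795 = 217.898 N.
Along the incline: F cos 38.66° − mg sin 38.66° − μN = ma, so 372.958 − 109.947 − 217.898 = 17.6 a, giving a = 2.5632 m/s².

2.56 m/s²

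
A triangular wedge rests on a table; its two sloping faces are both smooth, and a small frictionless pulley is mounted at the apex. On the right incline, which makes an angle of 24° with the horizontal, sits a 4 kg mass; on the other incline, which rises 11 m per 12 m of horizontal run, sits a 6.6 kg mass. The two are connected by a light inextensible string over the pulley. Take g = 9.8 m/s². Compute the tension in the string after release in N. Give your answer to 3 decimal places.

26.420 N

Resolve each weight along its own incline: the 4 kg mass has component 4 × 9.8 × sin 24° = 15.944 N down its slope, and the 6.6 kg mass has 6.6 × 9.8 × sin 42.51° = 43.706 N down its slope.
The 6.6 kg side's 43.706 N exceeds the other side's 15.944 N, so that mass slides down and the 4 kg mass slides up. Taking that direction as positive, Newton's second law for the whole system gives 43.706 − 15.944 = (4 + 6.6) a, so a = 27.762 / 10.6 = 2.6191 m/s².
For the 4 kg mass (up-slope positive): T − 15.944 = 4 × 2.6191, so T = 26.420 N.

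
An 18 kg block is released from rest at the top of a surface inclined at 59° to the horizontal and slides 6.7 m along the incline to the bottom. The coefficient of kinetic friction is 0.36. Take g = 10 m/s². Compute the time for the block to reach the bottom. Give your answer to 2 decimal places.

1.41 s

The weight component along the incline is mg sin 59° = 154.290 N and the normal force is N = mg cos 59° = 92.707 N.
Friction up the slope is f = μN = 0.36 × 92.707 = 33.375 N, so the net downslope force is 154.290 − 33.375 = 120.915 N and a = 120.915 / 18 = 6.7175 m/s².
Starting from rest, L = ½at², so t = √(2L/a) = √(2 × 6.7 / 6.7175) = 1.4124 s.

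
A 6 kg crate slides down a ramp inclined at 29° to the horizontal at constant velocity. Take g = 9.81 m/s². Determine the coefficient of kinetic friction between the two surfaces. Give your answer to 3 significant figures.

At constant velocity the net force along the incline is zero: mg sin 29° = μ mg cos 29°.
So μ = tan 29° = 0.4848 / 0.8746 = 0.5543.

0.554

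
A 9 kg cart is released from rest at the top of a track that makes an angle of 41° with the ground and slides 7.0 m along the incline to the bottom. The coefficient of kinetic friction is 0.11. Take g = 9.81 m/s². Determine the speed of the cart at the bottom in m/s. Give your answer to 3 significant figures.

8.87 m/s

The weight component along the incline is mg sin 41° = 57.923 N and the normal force is N = mg cos 41° = 66.633 N.
Friction up the slope is f = μN = 0.11 × 66.633 = 7.330 N, so the net downslope force is 57.923 − 7.330 = 50.593 N and a = 50.593 / 9 = 5.6214 m/s².
Starting from rest over a distance of 7.0 m, v² = 2aL = 2 × 5.6214 × 7.0 = 78.6996, so v = 8.8713 m/s.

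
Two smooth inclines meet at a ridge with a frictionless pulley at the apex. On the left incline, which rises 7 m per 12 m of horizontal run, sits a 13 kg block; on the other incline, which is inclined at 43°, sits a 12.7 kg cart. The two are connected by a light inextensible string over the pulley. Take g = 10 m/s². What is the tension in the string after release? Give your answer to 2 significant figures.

76 N

Resolve each weight along its own incline: the 13 kg mass has component 13 × 10 × sin 30.26° = 65.503 N down its slope, and the 12.7 kg mass has 12.7 × 10 × sin 43° = 86.614 N down its slope.
The 12.7 kg side's 86.614 N exceeds the other side's 65.503 N, so that mass slides down and the 13 kg mass slides up. Taking that direction as positive, Newton's second law for the whole system gives 86.614 − 65.503 = (13 + 12.7) a, so a = 21.111 / 25.7 = 0.8214 m/s².
For the 13 kg mass (up-slope positive): T − 65.503 = 13 × 0.8214, so T = 76.181 N.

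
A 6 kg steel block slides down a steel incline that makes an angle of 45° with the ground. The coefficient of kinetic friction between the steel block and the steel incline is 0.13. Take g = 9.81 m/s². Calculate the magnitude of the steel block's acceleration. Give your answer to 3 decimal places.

6.035 m/s²

Resolving the weight along the incline: the component pulling the steel block down the slope is mg sin 45° = 6 × 9.81 × 0.7071 = 41.620 N, and the normal force is N = mg cos 45° = 6 × 9.81 × 0.7071 = 41.620 N.
Kinetic friction acts up the slope with magnitude f = μN = 0.13 × 41.620 = 5.411 N.
Net force along the incline is 41.620 − 5.411 = 36.209 N, so a = 36.209 / 6 = 6.0348 m/s².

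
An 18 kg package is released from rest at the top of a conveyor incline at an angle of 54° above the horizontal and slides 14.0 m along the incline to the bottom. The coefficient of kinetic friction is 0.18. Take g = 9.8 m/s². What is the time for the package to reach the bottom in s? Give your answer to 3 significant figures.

The weight component along the incline is mg sin 54° = 142.711 N and the normal force is N = mg cos 54° = 103.685 N.
Friction up the slope is f = μN = 0.18 × 103.685 = 18.663 N, so the net downslope force is 142.711 − 18.663 = 124.048 N and a = 124.048 / 18 = 6.8916 m/s².
Starting from rest, L = ½at², so t = √(2L/a) = √(2 × 14.0 / 6.8916) = 2.0157 s.

2.02 s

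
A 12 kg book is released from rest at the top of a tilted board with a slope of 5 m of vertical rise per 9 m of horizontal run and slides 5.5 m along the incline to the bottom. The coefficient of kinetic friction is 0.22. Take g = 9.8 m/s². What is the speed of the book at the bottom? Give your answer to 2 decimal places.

The weight component along the incline is mg sin 29.05° = 57.112 N and the normal force is N = mg cos 29.05° = 102.801 N.
Friction up the slope is f = μN = 0.22 × 102.801 = 22.616 N, so the net downslope force is 57.112 − 22.616 = 34.496 N and a = 34.496 / 12 = 2.8747 m/s².
Starting from rest over a distance of 5.5 m, v² = 2aL = 2 × 2.8747 × 5.5 = 31.6217, so v = 5.6233 m/s.

5.62 m/s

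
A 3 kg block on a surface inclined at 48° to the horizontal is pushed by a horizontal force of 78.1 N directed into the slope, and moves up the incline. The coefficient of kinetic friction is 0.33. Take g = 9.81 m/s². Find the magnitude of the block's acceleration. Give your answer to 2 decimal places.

The horizontal push has components F cos 48° = 78.1 × 0.6691 = 52.257 N up the incline and F sin 48° = 78.1 × 0.7431 = 58.036 N pressing into the surface.
The normal force is therefore N = mg cos 48° + F sin 48° = 19.692 + 58.036 = 77.728 N, and kinetic friction down the slope is μN = 0.33 × 77.728 = 25.650 N.
Along the incline: F cos 48° − mg sin 48° − μN = ma, so 52.257 − 21.869 − 25.650 = 3 a, giving a = 1.5793 m/s².

1.58 m/s²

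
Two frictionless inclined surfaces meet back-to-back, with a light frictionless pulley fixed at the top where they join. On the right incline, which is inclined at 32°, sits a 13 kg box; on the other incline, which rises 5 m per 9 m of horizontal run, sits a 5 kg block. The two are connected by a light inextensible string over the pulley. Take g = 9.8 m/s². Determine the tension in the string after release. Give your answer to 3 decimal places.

Resolve each weight along its own incline: the 13 kg mass has component 13 × 9.8 × sin 32° = 67.512 N down its slope, and the 5 kg mass has 5 × 9.8 × sin 29.05° = 23.797 N down its slope.
The 13 kg side's 67.512 N exceeds the other side's 23.797 N, so that mass slides down and the 5 kg mass slides up. Taking that direction as positive, Newton's second law for the whole system gives 67.512 − 23.797 = (13 + 5) a, so a = 43.715 / 18 = 2.4286 m/s².
For the 5 kg mass (up-slope positive): T − 23.797 = 5 × 2.4286, so T = 35.940 N.

35.940 N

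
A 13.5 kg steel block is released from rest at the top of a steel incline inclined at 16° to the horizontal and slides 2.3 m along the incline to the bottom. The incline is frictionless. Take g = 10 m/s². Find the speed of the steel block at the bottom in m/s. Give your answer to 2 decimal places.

3.56 m/s

The weight component along the incline is mg sin 16° = 37.211 N and the normal force is N = mg cos 16° = 129.770 N.
With no friction, a = g sin 16° = 2.7564 m/s².
Starting from rest over a distance of 2.3 m, v² = 2aL = 2 × 2.7564 × 2.3 = 12.6794, so v = 3.5608 m/s.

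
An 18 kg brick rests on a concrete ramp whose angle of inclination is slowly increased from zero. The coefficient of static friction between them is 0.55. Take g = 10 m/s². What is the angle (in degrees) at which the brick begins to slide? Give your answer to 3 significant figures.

At the threshold of sliding, static friction is at its maximum μ_s N and exactly balances the weight component along the incline: mg sin θ = μ_s mg cos θ.
Hence tan θ = μ_s = 0.55, so θ = arctan(0.55) = 28.8108°.

28.8°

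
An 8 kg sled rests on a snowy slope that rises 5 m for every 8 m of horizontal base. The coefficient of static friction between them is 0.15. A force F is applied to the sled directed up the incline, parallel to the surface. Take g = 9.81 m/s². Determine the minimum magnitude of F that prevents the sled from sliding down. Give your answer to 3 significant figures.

The normal force is N = mg cos 32.01° = 66.551 N. With F at its minimum the sled is on the verge of sliding down, so static friction is at its maximum μ_s N = 0.15 × 66.551 = 9.983 N and acts up the slope.
Equilibrium along the incline: F + μ_s N = mg sin 32.01°, so F = 41.594 − 9.983 = 31.611 N.

31.6 N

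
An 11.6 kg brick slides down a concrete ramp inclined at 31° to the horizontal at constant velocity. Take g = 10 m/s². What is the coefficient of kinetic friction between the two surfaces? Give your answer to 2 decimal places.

0.60

At constant velocity the net force along the incline is zero: mg sin 31° = μ mg cos 31°.
So μ = tan 31° = 0.5150 / 0.8572 = 0.6008.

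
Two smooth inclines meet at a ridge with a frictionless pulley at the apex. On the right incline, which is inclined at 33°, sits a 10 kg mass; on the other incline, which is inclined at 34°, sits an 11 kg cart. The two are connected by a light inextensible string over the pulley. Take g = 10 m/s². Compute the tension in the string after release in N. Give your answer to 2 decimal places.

Resolve each weight along its own incline: the 10 kg mass has component 10 × 10 × sin 33° = 54.464 N down its slope, and the 11 kg mass has 11 × 10 × sin 34° = 61.511 N down its slope.
The 11 kg side's 61.511 N exceeds the other side's 54.464 N, so that mass slides down and the 10 kg mass slides up. Taking that direction as positive, Newton's second law for the whole system gives 61.511 − 54.464 = (10 + 11) a, so a = 7.047 / 21 = 0.3356 m/s².
For the 10 kg mass (up-slope positive): T − 54.464 = 10 × 0.3356, so T = 57.820 N.

57.82 N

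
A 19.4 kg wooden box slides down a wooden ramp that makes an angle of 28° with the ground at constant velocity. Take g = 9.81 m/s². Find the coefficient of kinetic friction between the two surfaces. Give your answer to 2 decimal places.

0.53

At constant velocity the net force along the incline is zero: mg sin 28° = μ mg cos 28°.
So μ = tan 28° = 0.4695 / 0.8829 = 0.5318.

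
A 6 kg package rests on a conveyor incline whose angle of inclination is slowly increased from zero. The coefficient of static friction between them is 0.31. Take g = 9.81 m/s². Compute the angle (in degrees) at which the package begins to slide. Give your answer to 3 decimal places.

17.223°

At the threshold of sliding, static friction is at its maximum μ_s N and exactly balances the weight component along the incline: mg sin θ = μ_s mg cos θ.
Hence tan θ = μ_s = 0.31, so θ = arctan(0.31) = 17.2234°.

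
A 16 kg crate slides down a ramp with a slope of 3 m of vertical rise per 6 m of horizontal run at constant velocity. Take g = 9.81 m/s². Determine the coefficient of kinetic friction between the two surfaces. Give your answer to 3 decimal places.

0.500

At constant velocity the net force along the incline is zero: mg sin 26.57° = μ mg cos 26.57°.
So μ = tan 26.57° = 0.4472 / 0.8944 = 0.5000.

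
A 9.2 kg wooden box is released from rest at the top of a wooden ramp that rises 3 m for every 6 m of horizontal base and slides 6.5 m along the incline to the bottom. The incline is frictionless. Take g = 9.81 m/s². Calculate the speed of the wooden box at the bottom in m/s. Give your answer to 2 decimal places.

7.55 m/s

The weight component along the incline is mg sin 26.57° = 40.362 N and the normal force is N = mg cos 26.57° = 80.724 N.
With no friction, a = g sin 26.57° = 4.3872 m/s².
Starting from rest over a distance of 6.5 m, v² = 2aL = 2 × 4.3872 × 6.5 = 57.0336, so v = 7.5521 m/s.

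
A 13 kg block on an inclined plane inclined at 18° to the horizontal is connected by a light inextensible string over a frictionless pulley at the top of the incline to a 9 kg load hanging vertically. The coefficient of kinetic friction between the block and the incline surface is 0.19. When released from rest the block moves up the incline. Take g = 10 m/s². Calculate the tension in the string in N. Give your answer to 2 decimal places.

79.23 N

For the block on the incline: the weight component along the slope is m₁g sin 18° = 13 × 10 × 0.3090 = 40.170 N and the normal force is N = m₁g cos 18° = 123.637 N.
Kinetic friction opposes the block's motion up the incline: f = μN = 0.19 × 123.637 = 23.491 N acting down the slope.
Newton's second law for the block (up-slope positive): T − 40.170 − 23.491 = 13 a. For the hanging load (downward positive): 9 × 10 − T = 9 a.
Adding the two equations eliminates T: 26.339 = 22 a, so a = 1.1972 m/s².
Then from the hanging load's equation, T = 9 × (10 − 1.1972) = 79.225 N.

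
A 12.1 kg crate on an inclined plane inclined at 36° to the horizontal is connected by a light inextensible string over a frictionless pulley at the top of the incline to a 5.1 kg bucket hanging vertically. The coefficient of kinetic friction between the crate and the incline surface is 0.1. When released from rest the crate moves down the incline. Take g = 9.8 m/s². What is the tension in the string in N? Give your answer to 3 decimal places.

For the crate on the incline: the weight component along the slope is m₁g sin 36° = 12.1 × 9.8 × 0.5878 = 69.701 N and the normal force is N = m₁g cos 36° = 95.933 N.
Kinetic friction opposes the crate's motion down the incline: f = μN = 0.1 × 95.933 = 9.593 N acting up the slope.
Newton's second law for the crate (down-slope positive): 69.701 − 9.593 − T = 12.1 a. For the hanging bucket (upward positive): T − 5.1 × 9.8 = 5.1 a.
Adding the two equations eliminates T: 10.128 = 17.2 a, so a = 0.5888 m/s².
Then from the hanging bucket's equation, T = 5.1 × (9.8 + 0.5888) = 52.983 N.

52.983 N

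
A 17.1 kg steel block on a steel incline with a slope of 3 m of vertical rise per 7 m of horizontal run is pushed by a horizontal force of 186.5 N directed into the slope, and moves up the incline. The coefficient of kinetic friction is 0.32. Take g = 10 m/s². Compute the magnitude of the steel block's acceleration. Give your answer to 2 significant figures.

1.8 m/s²

The horizontal push has components F cos 23.20° = 186.5 × 0.9191 = 171.412 N up the incline and F sin 23.20° = 186.5 × 0.3939 = 73.462 N pressing into the surface.
The normal force is therefore N = mg cos 23.20° + F sin 23.20° = 157.166 + 73.462 = 230.628 N, and kinetic friction down the slope is μN = 0.32 × 230.628 = 73.801 N.
Along the incline: F cos 23.20° − mg sin 23.20° − μN = ma, so 171.412 − 67.357 − 73.801 = 17.1 a, giving a = 1.7692 m/s².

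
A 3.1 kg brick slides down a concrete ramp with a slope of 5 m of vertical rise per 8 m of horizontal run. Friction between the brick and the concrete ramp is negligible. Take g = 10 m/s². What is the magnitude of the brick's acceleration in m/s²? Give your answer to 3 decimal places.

5.300 m/s²

Resolving the weight along the incline: the component pulling the brick down the slope is mg sin 32.01° = 3.1 × 10 × 0.5300 = 16.430 N, and the normal force is N = mg cos 32.01° = 3.1 × 10 × 0.8480 = 26.288 N.
With no friction the net force along the incline is 16.430 N, so a = g sin 32.01° = 16.430 / 3.1 = 5.3000 m/s².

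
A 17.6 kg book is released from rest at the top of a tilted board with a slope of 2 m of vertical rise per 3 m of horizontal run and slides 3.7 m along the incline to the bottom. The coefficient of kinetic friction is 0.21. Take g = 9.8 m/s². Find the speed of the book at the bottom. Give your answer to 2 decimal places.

5.25 m/s

The weight component along the incline is mg sin 33.69° = 95.675 N and the normal force is N = mg cos 33.69° = 143.512 N.
Friction up the slope is f = μN = 0.21 × 143.512 = 30.138 N, so the net downslope force is 95.675 − 30.138 = 65.537 N and a = 65.537 / 17.6 = 3.7237 m/s².
Starting from rest over a distance of 3.7 m, v² = 2aL = 2 × 3.7237 × 3.7 = 27.5554, so v = 5.2493 m/s.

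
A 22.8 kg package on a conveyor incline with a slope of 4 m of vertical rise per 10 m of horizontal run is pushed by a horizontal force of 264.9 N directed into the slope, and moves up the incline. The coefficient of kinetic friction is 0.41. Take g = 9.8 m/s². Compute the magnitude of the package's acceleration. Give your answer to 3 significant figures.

1.65 m/s²

The horizontal push has components F cos 21.80° = 264.9 × 0.9285 = 245.960 N up the incline and F sin 21.80° = 264.9 × 0.3714 = 98.384 N pressing into the surface.
The normal force is therefore N = mg cos 21.80° + F sin 21.80° = 207.464 + 98.384 = 305.848 N, and kinetic friction down the slope is μN = 0.41 × 305.848 = 125.398 N.
Along the incline: F cos 21.80° − mg sin 21.80° − μN = ma, so 245.960 − 82.986 − 125.398 = 22.8 a, giving a = 1.6481 m/s².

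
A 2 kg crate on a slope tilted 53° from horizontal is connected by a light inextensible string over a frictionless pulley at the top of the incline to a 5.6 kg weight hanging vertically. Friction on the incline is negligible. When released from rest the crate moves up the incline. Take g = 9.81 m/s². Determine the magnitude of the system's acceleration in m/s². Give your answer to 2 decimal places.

For the crate on the incline: the weight component along the slope is m₁g sin 53° = 2 × 9.81 × 0.7986 = 15.669 N and the normal force is N = m₁g cos 53° = 11.808 N.
Newton's second law for the crate (up-slope positive): T − 15.669 = 2 a. For the hanging weight (downward positive): 5.6 × 9.81 − T = 5.6 a.
Adding the two equations eliminates T: 39.267 = 7.6 a, so a = 5.1667 m/s².

5.17 m/s²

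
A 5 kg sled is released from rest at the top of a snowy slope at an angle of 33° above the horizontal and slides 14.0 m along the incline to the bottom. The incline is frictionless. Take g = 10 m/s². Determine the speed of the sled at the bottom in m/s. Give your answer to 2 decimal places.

12.35 m/s

The weight component along the incline is mg sin 33° = 27.232 N and the normal force is N = mg cos 33° = 41.934 N.
With no friction, a = g sin 33° = 5.4464 m/s².
Starting from rest over a distance of 14.0 m, v² = 2aL = 2 × 5.4464 × 14.0 = 152.4992, so v = 12.3491 m/s.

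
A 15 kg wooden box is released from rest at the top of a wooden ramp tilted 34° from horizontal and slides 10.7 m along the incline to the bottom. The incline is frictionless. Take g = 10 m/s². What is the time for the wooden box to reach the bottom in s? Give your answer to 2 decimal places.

The weight component along the incline is mg sin 34° = 83.879 N and the normal force is N = mg cos 34° = 124.356 N.
With no friction, a = g sin 34° = 5.5919 m/s².
Starting from rest, L = ½at², so t = √(2L/a) = √(2 × 10.7 / 5.5919) = 1.9563 s.

1.96 s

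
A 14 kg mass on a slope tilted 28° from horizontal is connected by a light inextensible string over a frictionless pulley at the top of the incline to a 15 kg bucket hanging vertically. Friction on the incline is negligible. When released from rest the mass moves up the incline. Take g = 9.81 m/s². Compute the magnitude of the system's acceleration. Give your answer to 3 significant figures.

For the mass on the incline: the weight component along the slope is m₁g sin 28° = 14 × 9.81 × 0.4695 = 64.481 N and the normal force is N = m₁g cos 28° = 121.264 N.
Newton's second law for the mass (up-slope positive): T − 64.481 = 14 a. For the hanging bucket (downward positive): 15 × 9.81 − T = 15 a.
Adding the two equations eliminates T: 82.669 = 29 a, so a = 2.8507 m/s².

2.85 m/s²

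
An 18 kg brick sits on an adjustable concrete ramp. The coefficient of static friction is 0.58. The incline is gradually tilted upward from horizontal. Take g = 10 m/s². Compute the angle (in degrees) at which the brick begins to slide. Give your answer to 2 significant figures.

30°

At the threshold of sliding, static friction is at its maximum μ_s N and exactly balances the weight component along the incline: mg sin θ = μ_s mg cos θ.
Hence tan θ = μ_s = 0.58, so θ = arctan(0.58) = 30.1137°.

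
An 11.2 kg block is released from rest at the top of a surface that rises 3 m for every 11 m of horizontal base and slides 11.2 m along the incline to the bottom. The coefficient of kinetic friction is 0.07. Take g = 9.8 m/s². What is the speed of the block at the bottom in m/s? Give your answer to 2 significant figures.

6.6 m/s

The weight component along the incline is mg sin 15.26° = 28.880 N and the normal force is N = mg cos 15.26° = 105.892 N.
Friction up the slope is f = μN = 0.07 × 105.892 = 7.412 N, so the net downslope force is 28.880 − 7.412 = 21.468 N and a = 21.468 / 11.2 = 1.9168 m/s².
Starting from rest over a distance of 11.2 m, v² = 2aL = 2 × 1.9168 × 11.2 = 42.9363, so v = 6.5526 m/s.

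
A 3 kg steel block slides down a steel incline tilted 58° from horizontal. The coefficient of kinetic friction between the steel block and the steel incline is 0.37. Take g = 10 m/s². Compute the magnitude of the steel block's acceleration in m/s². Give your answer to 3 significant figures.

6.52 m/s²

Resolving the weight along the incline: the component pulling the steel block down the slope is mg sin 58° = 3 × 10 × 0.8480 = 25.440 N, and the normal force is N = mg cos 58° = 3 × 10 × 0.5299 = 15.897 N.
Kinetic friction acts up the slope with magnitude f = μN = 0.37 × 15.897 = 5.882 N.
Net force along the incline is 25.440 − 5.882 = 19.558 N, so a = 19.558 / 3 = 6.5193 m/s².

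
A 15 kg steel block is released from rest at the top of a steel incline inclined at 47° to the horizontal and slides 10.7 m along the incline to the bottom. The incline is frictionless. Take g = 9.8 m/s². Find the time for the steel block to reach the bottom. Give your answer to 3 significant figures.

1.73 s

The weight component along the incline is mg sin 47° = 107.509 N and the normal force is N = mg cos 47° = 100.254 N.
With no friction, a = g sin 47° = 7.1673 m/s².
Starting from rest, L = ½at², so t = √(2L/a) = √(2 × 10.7 / 7.1673) = 1.7279 s.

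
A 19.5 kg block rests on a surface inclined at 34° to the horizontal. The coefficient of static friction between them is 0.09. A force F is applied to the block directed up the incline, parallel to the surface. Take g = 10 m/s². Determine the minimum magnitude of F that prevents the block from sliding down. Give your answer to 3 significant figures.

The normal force is N = mg cos 34° = 161.662 N. With F at its minimum the block is on the verge of sliding down, so static friction is at its maximum μ_s N = 0.09 × 161.662 = 14.550 N and acts up the slope.
Equilibrium along the incline: F + μ_s N = mg sin 34°, so F = 109.043 − 14.550 = 94.493 N.

94.5 N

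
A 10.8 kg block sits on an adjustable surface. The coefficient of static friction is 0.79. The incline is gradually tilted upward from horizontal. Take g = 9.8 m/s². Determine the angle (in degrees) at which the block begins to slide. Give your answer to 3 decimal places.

At the threshold of sliding, static friction is at its maximum μ_s N and exactly balances the weight component along the incline: mg sin θ = μ_s mg cos θ.
Hence tan θ = μ_s = 0.79, so θ = arctan(0.79) = 38.3087°.

38.309°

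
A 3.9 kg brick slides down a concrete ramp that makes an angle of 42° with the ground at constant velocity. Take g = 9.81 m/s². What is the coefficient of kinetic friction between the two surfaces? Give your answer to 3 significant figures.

0.900

At constant velocity the net force along the incline is zero: mg sin 42° = μ mg cos 42°.
So μ = tan 42° = 0.6691 / 0.7431 = 0.9004.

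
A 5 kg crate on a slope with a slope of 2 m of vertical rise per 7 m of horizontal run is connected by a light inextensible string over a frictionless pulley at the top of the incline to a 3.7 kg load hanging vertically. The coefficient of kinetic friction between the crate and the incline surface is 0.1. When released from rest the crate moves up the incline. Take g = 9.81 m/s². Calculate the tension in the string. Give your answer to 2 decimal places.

28.60 N

For the crate on the incline: the weight component along the slope is m₁g sin 15.95° = 5 × 9.81 × 0.2747 = 13.474 N and the normal force is N = m₁g cos 15.95° = 47.163 N.
Kinetic friction opposes the crate's motion up the incline: f = μN = 0.1 × 47.163 = 4.716 N acting down the slope.
Newton's second law for the crate (up-slope positive): T − 13.474 − 4.716 = 5 a. For the hanging load (downward positive): 3.7 × 9.81 − T = 3.7 a.
Adding the two equations eliminates T: 18.107 = 8.7 a, so a = 2.0813 m/s².
Then from the hanging load's equation, T = 3.7 × (9.81 − 2.0813) = 28.596 N.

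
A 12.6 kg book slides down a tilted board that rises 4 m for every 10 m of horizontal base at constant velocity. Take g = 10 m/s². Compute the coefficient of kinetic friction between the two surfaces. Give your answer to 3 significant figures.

0.400

At constant velocity the net force along the incline is zero: mg sin 21.80° = μ mg cos 21.80°.
So μ = tan 21.80° = 0.3714 / 0.9285 = 0.4000.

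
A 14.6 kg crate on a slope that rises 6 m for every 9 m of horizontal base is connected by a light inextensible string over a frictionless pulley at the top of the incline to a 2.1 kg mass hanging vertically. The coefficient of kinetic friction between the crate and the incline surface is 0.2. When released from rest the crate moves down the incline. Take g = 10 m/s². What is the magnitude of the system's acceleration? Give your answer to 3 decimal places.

For the crate on the incline: the weight component along the slope is m₁g sin 33.69° = 14.6 × 10 × 0.5547 = 80.986 N and the normal force is N = m₁g cos 33.69° = 121.479 N.
Kinetic friction opposes the crate's motion down the incline: f = μN = 0.2 × 121.479 = 24.296 N acting up the slope.
Newton's second law for the crate (down-slope positive): 80.986 − 24.296 − T = 14.6 a. For the hanging mass (upward positive): T − 2.1 × 10 = 2.1 a.
Adding the two equations eliminates T: 35.690 = 16.7 a, so a = 2.1371 m/s².

2.137 m/s²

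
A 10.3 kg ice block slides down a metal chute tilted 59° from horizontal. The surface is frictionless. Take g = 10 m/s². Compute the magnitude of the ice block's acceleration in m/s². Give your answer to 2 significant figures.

8.6 m/s²

Resolving the weight along the incline: the component pulling the ice block down the slope is mg sin 59° = 10.3 × 10 × 0.8572 = 88.292 N, and the normal force is N = mg cos 59° = 10.3 × 10 × 0.5150 = 53.045 N.
With no friction the net force along the incline is 88.292 N, so a = g sin 59° = 88.292 / 10.3 = 8.5720 m/s².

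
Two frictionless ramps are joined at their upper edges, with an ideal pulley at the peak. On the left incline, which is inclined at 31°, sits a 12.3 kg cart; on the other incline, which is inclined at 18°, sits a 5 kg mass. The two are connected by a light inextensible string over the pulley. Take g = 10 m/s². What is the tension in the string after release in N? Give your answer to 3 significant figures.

Resolve each weight along its own incline: the 12.3 kg mass has component 12.3 × 10 × sin 31° = 63.350 N down its slope, and the 5 kg mass has 5 × 10 × sin 18° = 15.451 N down its slope.
The 12.3 kg side's 63.350 N exceeds the other side's 15.451 N, so that mass slides down and the 5 kg mass slides up. Taking that direction as positive, Newton's second law for the whole system gives 63.350 − 15.451 = (12.3 + 5) a, so a = 47.899 / 17.3 = 2.7687 m/s².
For the 5 kg mass (up-slope positive): T − 15.451 = 5 × 2.7687, so T = 29.294 N.

29.3 N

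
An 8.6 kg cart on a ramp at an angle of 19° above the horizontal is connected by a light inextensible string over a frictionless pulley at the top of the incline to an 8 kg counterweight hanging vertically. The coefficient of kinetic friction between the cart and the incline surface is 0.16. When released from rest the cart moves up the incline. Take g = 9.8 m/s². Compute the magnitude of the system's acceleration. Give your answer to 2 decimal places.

2.30 m/s²

For the cart on the incline: the weight component along the slope is m₁g sin 19° = 8.6 × 9.8 × 0.3256 = 27.442 N and the normal force is N = m₁g cos 19° = 79.688 N.
Kinetic friction opposes the cart's motion up the incline: f = μN = 0.16 × 79.688 = 12.750 N acting down the slope.
Newton's second law for the cart (up-slope positive): T − 27.442 − 12.750 = 8.6 a. For the hanging counterweight (downward positive): 8 × 9.8 − T = 8 a.
Adding the two equations eliminates T: 38.208 = 16.6 a, so a = 2.3017 m/s².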